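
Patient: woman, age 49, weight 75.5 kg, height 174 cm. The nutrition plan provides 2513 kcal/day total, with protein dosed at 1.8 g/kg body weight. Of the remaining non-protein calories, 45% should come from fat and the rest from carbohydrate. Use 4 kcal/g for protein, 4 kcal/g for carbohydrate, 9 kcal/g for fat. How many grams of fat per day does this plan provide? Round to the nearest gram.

Protein = 1.8 × 75.5 = 135.9 g → 135.9 × 4 = 543.6 kcal.
Non-protein calories = 2513 − 543.6 = 1969.4 kcal.
Fat: 45% × 1969.4 = 886.23 kcal; carbohydrate: 1083.17 kcal.
Fat: 886.23 kcal ÷ 9 kcal/g = 98.47 g.

98 g/day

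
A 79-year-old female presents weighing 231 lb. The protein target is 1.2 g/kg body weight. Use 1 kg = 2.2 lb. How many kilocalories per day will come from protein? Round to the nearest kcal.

Weight in kg = 231 ÷ 2.2 = 105 kg.
Protein = 1.2 g/kg × 105 kg = 126 g/day.
Protein energy = 126 g × 4 kcal/g = 504 kcal/day.

504 kcal/day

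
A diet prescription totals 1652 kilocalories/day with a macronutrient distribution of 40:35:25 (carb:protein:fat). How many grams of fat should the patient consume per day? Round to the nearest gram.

46 g/day

Fat energy = 25% × 1652 = 413 kcal.
At 9 kcal/g: 413 ÷ 9 = 45.8889 g.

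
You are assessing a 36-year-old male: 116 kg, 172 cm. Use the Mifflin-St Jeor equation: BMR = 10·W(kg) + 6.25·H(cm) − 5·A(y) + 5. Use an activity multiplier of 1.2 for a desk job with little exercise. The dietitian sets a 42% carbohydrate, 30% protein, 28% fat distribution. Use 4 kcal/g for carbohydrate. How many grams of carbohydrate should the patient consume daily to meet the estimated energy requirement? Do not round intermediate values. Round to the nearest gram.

260 g/day

Mifflin-St Jeor (male): BMR = 10(116) + 6.25(172) − 5(36) + 5 = 1160 + 1075 − 180 + 5 = 2060 kcal/day.
TEE = 2060 × 1.2 = 2472 kcal/day.
Carbohydrate energy = 42% × 2472 = 1038.24 kcal.
Carbohydrate = 1038.24 ÷ 4 kcal/g = 259.56 g.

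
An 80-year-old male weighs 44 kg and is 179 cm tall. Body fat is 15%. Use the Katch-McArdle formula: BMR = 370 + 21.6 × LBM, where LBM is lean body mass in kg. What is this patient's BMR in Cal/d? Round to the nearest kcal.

LBM = 44 × (1 − 0.15) = 37.4 kg. Katch-McArdle: BMR = 370 + 21.6 × 37.4 = 1177.84 kcal/day.

1178 Cal/d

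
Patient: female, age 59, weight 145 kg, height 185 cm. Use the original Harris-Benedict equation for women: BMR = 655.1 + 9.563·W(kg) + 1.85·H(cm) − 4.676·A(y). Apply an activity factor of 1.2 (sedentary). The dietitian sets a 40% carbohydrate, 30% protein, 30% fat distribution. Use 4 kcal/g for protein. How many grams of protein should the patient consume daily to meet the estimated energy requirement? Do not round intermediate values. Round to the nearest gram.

190 g/day

Harris-Benedict: BMR = 655.1 + 9.563(145) + 1.85(185) − 4.676(59) = 2108.101 kcal/day.
TEE = 2108.101 × 1.2 = 2529.7212 kcal/day.
Protein energy = 30% × 2529.7212 = 758.9164 kcal.
Protein = 758.9164 ÷ 4 kcal/g = 189.7291 g.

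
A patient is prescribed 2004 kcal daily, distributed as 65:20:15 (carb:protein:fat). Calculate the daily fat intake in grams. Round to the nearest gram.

33 g/day

Fat energy = 15% × 2004 = 300.6 kcal.
At 9 kcal/g: 300.6 ÷ 9 = 33.4 g.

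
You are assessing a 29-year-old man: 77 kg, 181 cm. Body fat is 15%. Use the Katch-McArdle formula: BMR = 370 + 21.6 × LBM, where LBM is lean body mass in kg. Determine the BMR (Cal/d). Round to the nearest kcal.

1784 Cal/d

LBM = 77 × (1 − 0.15) = 65.45 kg. Katch-McArdle: BMR = 370 + 21.6 × 65.45 = 1783.72 kcal/day.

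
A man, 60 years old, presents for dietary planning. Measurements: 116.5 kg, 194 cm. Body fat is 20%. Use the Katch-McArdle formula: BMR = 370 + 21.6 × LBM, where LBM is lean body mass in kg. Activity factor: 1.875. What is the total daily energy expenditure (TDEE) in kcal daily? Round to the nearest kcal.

LBM = 116.5 × (1 − 0.2) = 93.2 kg. Katch-McArdle: BMR = 370 + 21.6 × 93.2 = 2383.12 kcal/day.
TEE = BMR × activity factor = 2383.12 × 1.875 = 4468.35 kcal/day.

4468 kcal daily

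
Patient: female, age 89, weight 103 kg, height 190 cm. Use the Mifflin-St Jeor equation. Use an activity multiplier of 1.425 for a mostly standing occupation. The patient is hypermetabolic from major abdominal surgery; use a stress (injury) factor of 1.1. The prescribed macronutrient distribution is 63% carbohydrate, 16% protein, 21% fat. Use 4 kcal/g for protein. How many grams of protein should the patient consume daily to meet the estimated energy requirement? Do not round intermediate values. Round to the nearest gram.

101 g/day

Mifflin-St Jeor (female): BMR = 10(103) + 6.25(190) − 5(89) − 161 = 1030 + 1187.5 − 445 − 161 = 1611.5 kcal/day.
TEE = 1611.5 × 1.425 = 2296.3875 kcal/day.
With stress factor 1.1: 2296.3875 × 1.1 = 2526.0263 kcal/day.
Protein energy = 16% × 2526.0263 = 404.1642 kcal.
Protein = 404.1642 ÷ 4 kcal/g = 101.0411 g.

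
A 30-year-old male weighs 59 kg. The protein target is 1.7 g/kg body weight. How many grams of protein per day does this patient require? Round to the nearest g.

Protein = 1.7 g/kg × 59 kg = 100.3 g/day.

100 g/day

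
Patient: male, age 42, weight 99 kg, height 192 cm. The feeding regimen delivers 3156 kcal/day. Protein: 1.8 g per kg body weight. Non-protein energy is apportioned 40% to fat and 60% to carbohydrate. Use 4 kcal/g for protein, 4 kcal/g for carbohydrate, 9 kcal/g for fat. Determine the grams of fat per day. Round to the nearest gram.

Protein = 1.8 × 99 = 178.2 g → 178.2 × 4 = 712.8 kcal.
Non-protein calories = 3156 − 712.8 = 2443.2 kcal.
Fat: 40% × 2443.2 = 977.28 kcal; carbohydrate: 1465.92 kcal.
Fat: 977.28 kcal ÷ 9 kcal/g = 108.5867 g.

109 g/day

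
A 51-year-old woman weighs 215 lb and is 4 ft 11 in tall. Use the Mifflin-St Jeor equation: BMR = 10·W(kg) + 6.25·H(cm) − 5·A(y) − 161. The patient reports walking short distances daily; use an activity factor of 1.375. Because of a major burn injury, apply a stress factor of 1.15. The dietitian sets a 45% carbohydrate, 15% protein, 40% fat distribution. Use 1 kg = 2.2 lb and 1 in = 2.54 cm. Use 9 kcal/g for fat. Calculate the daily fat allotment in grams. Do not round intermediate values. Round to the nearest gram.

105 g/day

Convert to metric: weight = 215 ÷ 2.2 = 97.7273 kg; height = (4×12 + 11) × 2.54 = 59 × 2.54 = 149.86 cm.
Mifflin-St Jeor (female): BMR = 10(97.7273) + 6.25(149.86) − 5(51) − 161 = 977.2727 + 936.625 − 255 − 161 = 1497.8977 kcal/day.
TEE = 1497.8977 × 1.375 = 2059.6094 kcal/day.
With stress factor 1.15: 2059.6094 × 1.15 = 2368.5508 kcal/day.
Fat energy = 40% × 2368.5508 = 947.4203 kcal.
Fat = 947.4203 ÷ 9 kcal/g = 105.2689 g.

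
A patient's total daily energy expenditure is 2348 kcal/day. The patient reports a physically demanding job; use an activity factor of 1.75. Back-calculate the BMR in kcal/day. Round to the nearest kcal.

BMR = TEE ÷ activity factor = 2348 ÷ 1.75 = 1341.7143 kcal/day.

1342 kcal/day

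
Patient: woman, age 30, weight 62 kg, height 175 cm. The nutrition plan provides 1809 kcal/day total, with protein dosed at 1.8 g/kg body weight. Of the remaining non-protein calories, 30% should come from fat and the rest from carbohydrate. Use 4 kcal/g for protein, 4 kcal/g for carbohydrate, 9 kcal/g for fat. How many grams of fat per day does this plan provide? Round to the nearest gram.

45 g/day

Protein = 1.8 × 62 = 111.6 g → 111.6 × 4 = 446.4 kcal.
Non-protein calories = 1809 − 446.4 = 1362.6 kcal.
Fat: 30% × 1362.6 = 408.78 kcal; carbohydrate: 953.82 kcal.
Fat: 408.78 kcal ÷ 9 kcal/g = 45.42 g.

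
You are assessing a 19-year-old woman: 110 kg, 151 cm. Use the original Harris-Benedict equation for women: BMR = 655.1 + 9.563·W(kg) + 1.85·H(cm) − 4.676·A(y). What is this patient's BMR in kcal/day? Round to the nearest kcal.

1898 kcal/day

Harris-Benedict: BMR = 655.1 + 9.563(110) + 1.85(151) − 4.676(19) = 1897.536 kcal/day.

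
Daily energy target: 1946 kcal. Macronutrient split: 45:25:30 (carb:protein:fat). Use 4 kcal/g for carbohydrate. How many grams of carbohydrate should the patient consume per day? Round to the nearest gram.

Carbohydrate energy = 45% × 1946 = 875.7 kcal.
At 4 kcal/g: 875.7 ÷ 4 = 218.925 g.

219 g/day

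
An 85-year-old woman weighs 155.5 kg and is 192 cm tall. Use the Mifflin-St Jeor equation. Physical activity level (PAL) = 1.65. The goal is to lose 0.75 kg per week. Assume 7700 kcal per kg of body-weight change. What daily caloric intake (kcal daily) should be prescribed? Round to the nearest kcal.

2754 kcal daily

Mifflin-St Jeor (female): BMR = 10(155.5) + 6.25(192) − 5(85) − 161 = 1555 + 1200 − 425 − 161 = 2169 kcal/day.
TEE = 2169 × 1.65 = 3578.85 kcal/day.
Required daily deficit = 0.75 × 7700 ÷ 7 = 825 kcal/day.
Target intake = 3578.85 − 825 = 2753.85 kcal/day.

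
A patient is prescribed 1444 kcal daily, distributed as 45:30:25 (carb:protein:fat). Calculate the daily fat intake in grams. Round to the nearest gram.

Fat energy = 25% × 1444 = 361 kcal.
At 9 kcal/g: 361 ÷ 9 = 40.1111 g.

40 g/day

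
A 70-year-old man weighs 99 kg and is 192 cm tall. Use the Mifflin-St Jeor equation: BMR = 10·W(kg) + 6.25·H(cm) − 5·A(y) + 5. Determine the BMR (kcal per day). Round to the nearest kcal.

Mifflin-St Jeor (male): BMR = 10(99) + 6.25(192) − 5(70) + 5 = 990 + 1200 − 350 + 5 = 1845 kcal/day.

1845 kcal per day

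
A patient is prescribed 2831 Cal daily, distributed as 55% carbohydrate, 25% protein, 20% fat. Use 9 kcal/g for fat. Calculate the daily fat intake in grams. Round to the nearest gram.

Fat energy = 20% × 2831 = 566.2 kcal.
At 9 kcal/g: 566.2 ÷ 9 = 62.9111 g.

63 g/day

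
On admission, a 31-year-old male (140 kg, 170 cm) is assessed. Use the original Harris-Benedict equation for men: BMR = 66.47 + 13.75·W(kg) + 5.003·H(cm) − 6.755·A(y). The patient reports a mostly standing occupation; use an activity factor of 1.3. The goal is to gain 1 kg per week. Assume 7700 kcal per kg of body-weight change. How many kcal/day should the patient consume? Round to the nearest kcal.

4522 kcal/day

Harris-Benedict: BMR = 66.47 + 13.75(140) + 5.003(170) − 6.755(31) = 2632.575 kcal/day.
TEE = 2632.575 × 1.3 = 3422.3475 kcal/day.
Required daily surplus = 1 × 7700 ÷ 7 = 1100 kcal/day.
Target intake = 3422.3475 + 1100 = 4522.3475 kcal/day.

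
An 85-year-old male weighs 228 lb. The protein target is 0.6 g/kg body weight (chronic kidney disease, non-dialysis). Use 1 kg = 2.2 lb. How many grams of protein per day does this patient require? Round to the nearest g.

Weight in kg = 228 ÷ 2.2 = 103.6364 kg.
Protein = 0.6 g/kg × 103.6364 kg = 62.1818 g/day.

62 g/day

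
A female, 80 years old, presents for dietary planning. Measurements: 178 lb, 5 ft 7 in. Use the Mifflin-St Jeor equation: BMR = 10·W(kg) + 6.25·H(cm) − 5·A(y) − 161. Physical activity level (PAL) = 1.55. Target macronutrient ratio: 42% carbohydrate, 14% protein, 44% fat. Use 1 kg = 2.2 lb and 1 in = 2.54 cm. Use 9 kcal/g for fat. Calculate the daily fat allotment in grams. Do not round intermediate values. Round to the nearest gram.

99 g/day

Convert to metric: weight = 178 ÷ 2.2 = 80.9091 kg; height = (5×12 + 7) × 2.54 = 67 × 2.54 = 170.18 cm.
Mifflin-St Jeor (female): BMR = 10(80.9091) + 6.25(170.18) − 5(80) − 161 = 809.0909 + 1063.625 − 400 − 161 = 1311.7159 kcal/day.
TEE = 1311.7159 × 1.55 = 2033.1597 kcal/day.
Fat energy = 44% × 2033.1597 = 894.5903 kcal.
Fat = 894.5903 ÷ 9 kcal/g = 99.3989 g.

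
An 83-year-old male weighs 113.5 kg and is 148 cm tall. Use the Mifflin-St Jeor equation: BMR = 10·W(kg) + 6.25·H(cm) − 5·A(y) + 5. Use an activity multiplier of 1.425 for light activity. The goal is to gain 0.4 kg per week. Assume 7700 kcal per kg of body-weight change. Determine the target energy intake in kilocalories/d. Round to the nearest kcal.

Mifflin-St Jeor (male): BMR = 10(113.5) + 6.25(148) − 5(83) + 5 = 1135 + 925 − 415 + 5 = 1650 kcal/day.
TEE = 1650 × 1.425 = 2351.25 kcal/day.
Required daily surplus = 0.4 × 7700 ÷ 7 = 440 kcal/day.
Target intake = 2351.25 + 440 = 2791.25 kcal/day.

2791 kilocalories/d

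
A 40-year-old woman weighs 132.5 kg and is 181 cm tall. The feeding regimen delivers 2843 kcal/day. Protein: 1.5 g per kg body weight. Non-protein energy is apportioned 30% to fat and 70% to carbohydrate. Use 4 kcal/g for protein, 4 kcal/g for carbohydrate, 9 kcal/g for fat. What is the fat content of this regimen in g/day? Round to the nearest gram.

Protein = 1.5 × 132.5 = 198.75 g → 198.75 × 4 = 795 kcal.
Non-protein calories = 2843 − 795 = 2048 kcal.
Fat: 30% × 2048 = 614.4 kcal; carbohydrate: 1433.6 kcal.
Fat: 614.4 kcal ÷ 9 kcal/g = 68.2667 g.

68 g/day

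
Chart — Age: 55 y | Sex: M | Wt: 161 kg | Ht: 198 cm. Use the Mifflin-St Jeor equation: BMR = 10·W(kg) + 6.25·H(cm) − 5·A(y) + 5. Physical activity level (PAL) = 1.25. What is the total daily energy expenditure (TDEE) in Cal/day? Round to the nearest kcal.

3222 Cal/day

Mifflin-St Jeor (male): BMR = 10(161) + 6.25(198) − 5(55) + 5 = 1610 + 1237.5 − 275 + 5 = 2577.5 kcal/day.
TEE = BMR × activity factor = 2577.5 × 1.25 = 3221.875 kcal/day.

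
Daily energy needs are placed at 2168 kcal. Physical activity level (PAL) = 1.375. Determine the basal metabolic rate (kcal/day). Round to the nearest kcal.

1577 kcal/day

BMR = TEE ÷ activity factor = 2168 ÷ 1.375 = 1576.7273 kcal/day.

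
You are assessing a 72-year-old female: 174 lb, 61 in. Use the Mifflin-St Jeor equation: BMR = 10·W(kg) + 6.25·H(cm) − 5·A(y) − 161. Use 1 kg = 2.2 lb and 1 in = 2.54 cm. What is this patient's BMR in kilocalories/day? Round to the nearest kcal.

1238 kilocalories/day

Convert to metric: weight = 174 ÷ 2.2 = 79.0909 kg; height = 61 × 2.54 = 154.94 cm.
Mifflin-St Jeor (female): BMR = 10(79.0909) + 6.25(154.94) − 5(72) − 161 = 790.9091 + 968.375 − 360 − 161 = 1238.2841 kcal/day.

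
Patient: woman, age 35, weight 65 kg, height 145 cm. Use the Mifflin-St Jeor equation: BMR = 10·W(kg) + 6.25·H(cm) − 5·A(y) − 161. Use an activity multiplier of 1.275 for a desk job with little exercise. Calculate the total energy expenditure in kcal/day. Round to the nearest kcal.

Mifflin-St Jeor (female): BMR = 10(65) + 6.25(145) − 5(35) − 161 = 650 + 906.25 − 175 − 161 = 1220.25 kcal/day.
TEE = BMR × activity factor = 1220.25 × 1.275 = 1555.8188 kcal/day.

1556 kcal/day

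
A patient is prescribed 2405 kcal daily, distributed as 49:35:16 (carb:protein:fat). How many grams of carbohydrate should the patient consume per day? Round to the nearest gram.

295 g/day

Carbohydrate energy = 49% × 2405 = 1178.45 kcal.
At 4 kcal/g: 1178.45 ÷ 4 = 294.6125 g.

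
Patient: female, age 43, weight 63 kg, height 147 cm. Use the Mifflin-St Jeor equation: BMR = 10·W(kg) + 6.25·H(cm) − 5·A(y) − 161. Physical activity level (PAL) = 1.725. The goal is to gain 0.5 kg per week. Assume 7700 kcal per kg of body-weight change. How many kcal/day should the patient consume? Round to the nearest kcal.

Mifflin-St Jeor (female): BMR = 10(63) + 6.25(147) − 5(43) − 161 = 630 + 918.75 − 215 − 161 = 1172.75 kcal/day.
TEE = 1172.75 × 1.725 = 2022.9938 kcal/day.
Required daily surplus = 0.5 × 7700 ÷ 7 = 550 kcal/day.
Target intake = 2022.9938 + 550 = 2572.9938 kcal/day.

2573 kcal/day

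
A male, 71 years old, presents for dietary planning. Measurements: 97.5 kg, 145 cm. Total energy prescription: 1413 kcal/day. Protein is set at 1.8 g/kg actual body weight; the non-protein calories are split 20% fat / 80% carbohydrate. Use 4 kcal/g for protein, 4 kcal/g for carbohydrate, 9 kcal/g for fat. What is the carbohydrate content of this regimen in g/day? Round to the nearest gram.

Protein = 1.8 × 97.5 = 175.5 g → 175.5 × 4 = 702 kcal.
Non-protein calories = 1413 − 702 = 711 kcal.
Fat: 20% × 711 = 142.2 kcal; carbohydrate: 568.8 kcal.
Carbohydrate: 568.8 kcal ÷ 4 kcal/g = 142.2 g.

142 g/day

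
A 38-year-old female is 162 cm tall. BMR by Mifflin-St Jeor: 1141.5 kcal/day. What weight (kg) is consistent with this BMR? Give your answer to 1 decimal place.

48.0 kg

1141.5 = 10·W + 6.25(162) − 5(38) − 161
10·W = 1141.5 − 661.5 = 480, so W = 48 kg.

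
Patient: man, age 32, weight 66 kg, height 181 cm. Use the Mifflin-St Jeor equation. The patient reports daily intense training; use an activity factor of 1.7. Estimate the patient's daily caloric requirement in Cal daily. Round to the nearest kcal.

2782 Cal daily

Mifflin-St Jeor (male): BMR = 10(66) + 6.25(181) − 5(32) + 5 = 660 + 1131.25 − 160 + 5 = 1636.25 kcal/day.
TEE = BMR × activity factor = 1636.25 × 1.7 = 2781.625 kcal/day.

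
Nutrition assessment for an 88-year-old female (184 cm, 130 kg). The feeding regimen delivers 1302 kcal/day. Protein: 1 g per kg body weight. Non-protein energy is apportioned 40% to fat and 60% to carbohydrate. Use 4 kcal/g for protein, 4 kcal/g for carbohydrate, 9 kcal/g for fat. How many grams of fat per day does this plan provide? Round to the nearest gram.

Protein = 1 × 130 = 130 g → 130 × 4 = 520 kcal.
Non-protein calories = 1302 − 520 = 782 kcal.
Fat: 40% × 782 = 312.8 kcal; carbohydrate: 469.2 kcal.
Fat: 312.8 kcal ÷ 9 kcal/g = 34.7556 g.

35 g/day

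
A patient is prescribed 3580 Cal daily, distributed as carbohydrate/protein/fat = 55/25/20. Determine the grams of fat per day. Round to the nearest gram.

80 g/day

Fat energy = 20% × 3580 = 716 kcal.
At 9 kcal/g: 716 ÷ 9 = 79.5556 g.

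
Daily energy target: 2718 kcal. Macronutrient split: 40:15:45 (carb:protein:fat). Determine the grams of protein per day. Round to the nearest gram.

Protein energy = 15% × 2718 = 407.7 kcal.
At 4 kcal/g: 407.7 ÷ 4 = 101.925 g.

102 g/day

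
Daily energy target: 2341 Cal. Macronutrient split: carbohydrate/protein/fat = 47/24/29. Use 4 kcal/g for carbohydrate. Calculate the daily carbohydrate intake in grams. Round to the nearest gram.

Carbohydrate energy = 47% × 2341 = 1100.27 kcal.
At 4 kcal/g: 1100.27 ÷ 4 = 275.0675 g.

275 g/day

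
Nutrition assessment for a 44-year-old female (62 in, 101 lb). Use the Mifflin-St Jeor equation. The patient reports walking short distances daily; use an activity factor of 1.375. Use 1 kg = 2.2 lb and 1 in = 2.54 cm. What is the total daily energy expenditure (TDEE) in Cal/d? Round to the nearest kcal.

Convert to metric: weight = 101 ÷ 2.2 = 45.9091 kg; height = 62 × 2.54 = 157.48 cm.
Mifflin-St Jeor (female): BMR = 10(45.9091) + 6.25(157.48) − 5(44) − 161 = 459.0909 + 984.25 − 220 − 161 = 1062.3409 kcal/day.
TEE = BMR × activity factor = 1062.3409 × 1.375 = 1460.7188 kcal/day.

1461 Cal/d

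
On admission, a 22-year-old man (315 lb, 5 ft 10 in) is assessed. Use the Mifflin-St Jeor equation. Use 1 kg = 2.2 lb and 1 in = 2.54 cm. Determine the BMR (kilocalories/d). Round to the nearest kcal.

2438 kilocalories/d

Convert to metric: weight = 315 ÷ 2.2 = 143.1818 kg; height = (5×12 + 10) × 2.54 = 70 × 2.54 = 177.8 cm.
Mifflin-St Jeor (male): BMR = 10(143.1818) + 6.25(177.8) − 5(22) + 5 = 1431.8182 + 1111.25 − 110 + 5 = 2438.0682 kcal/day.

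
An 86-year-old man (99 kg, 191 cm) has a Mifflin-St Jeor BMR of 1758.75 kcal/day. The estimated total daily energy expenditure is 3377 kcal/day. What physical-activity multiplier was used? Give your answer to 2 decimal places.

1.92

Activity factor = TEE ÷ BMR = 3377 ÷ 1758.75 = 1.92.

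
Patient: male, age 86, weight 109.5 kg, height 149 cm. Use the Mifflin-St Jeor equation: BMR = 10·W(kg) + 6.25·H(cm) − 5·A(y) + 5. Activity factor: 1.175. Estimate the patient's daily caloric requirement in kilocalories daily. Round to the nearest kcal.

1881 kilocalories daily

Mifflin-St Jeor (male): BMR = 10(109.5) + 6.25(149) − 5(86) + 5 = 1095 + 931.25 − 430 + 5 = 1601.25 kcal/day.
TEE = BMR × activity factor = 1601.25 × 1.175 = 1881.4688 kcal/day.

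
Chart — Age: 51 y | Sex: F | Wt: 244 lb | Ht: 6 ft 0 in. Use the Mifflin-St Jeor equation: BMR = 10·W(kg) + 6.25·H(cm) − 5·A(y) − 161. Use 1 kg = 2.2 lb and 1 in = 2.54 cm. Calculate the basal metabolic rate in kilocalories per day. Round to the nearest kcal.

Convert to metric: weight = 244 ÷ 2.2 = 110.9091 kg; height = (6×12 + 0) × 2.54 = 72 × 2.54 = 182.88 cm.
Mifflin-St Jeor (female): BMR = 10(110.9091) + 6.25(182.88) − 5(51) − 161 = 1109.0909 + 1143 − 255 − 161 = 1836.0909 kcal/day.

1836 kilocalories per day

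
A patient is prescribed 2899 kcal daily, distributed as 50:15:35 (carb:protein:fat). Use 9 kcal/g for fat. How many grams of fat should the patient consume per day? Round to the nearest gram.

113 g/day

Fat energy = 35% × 2899 = 1014.65 kcal.
At 9 kcal/g: 1014.65 ÷ 9 = 112.7389 g.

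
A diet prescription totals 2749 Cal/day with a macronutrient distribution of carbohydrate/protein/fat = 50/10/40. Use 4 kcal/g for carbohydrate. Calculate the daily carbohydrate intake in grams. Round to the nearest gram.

Carbohydrate energy = 50% × 2749 = 1374.5 kcal.
At 4 kcal/g: 1374.5 ÷ 4 = 343.625 g.

344 g/day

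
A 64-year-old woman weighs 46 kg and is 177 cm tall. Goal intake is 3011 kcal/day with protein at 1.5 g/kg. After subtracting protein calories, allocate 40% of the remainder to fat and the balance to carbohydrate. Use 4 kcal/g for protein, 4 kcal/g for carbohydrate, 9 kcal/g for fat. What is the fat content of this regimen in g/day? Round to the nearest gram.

122 g/day

Protein = 1.5 × 46 = 69 g → 69 × 4 = 276 kcal.
Non-protein calories = 3011 − 276 = 2735 kcal.
Fat: 40% × 2735 = 1094 kcal; carbohydrate: 1641 kcal.
Fat: 1094 kcal ÷ 9 kcal/g = 121.5556 g.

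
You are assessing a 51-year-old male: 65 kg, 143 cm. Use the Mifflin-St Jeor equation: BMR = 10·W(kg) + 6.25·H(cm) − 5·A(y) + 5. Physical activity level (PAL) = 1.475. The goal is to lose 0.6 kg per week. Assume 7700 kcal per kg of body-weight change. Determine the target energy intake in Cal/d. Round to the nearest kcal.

1248 Cal/d

Mifflin-St Jeor (male): BMR = 10(65) + 6.25(143) − 5(51) + 5 = 650 + 893.75 − 255 + 5 = 1293.75 kcal/day.
TEE = 1293.75 × 1.475 = 1908.2813 kcal/day.
Required daily deficit = 0.6 × 7700 ÷ 7 = 660 kcal/day.
Target intake = 1908.2813 − 660 = 1248.2813 kcal/day.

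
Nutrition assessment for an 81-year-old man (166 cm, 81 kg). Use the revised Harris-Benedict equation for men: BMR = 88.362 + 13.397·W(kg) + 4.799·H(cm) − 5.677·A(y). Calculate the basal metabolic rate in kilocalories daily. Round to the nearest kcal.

Harris-Benedict: BMR = 88.362 + 13.397(81) + 4.799(166) − 5.677(81) = 1510.316 kcal/day.

1510 kilocalories daily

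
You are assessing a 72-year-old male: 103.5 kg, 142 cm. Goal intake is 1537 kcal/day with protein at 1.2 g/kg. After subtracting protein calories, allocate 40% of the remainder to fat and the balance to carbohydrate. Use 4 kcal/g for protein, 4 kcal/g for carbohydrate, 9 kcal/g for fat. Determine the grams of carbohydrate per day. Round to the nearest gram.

156 g/day

Protein = 1.2 × 103.5 = 124.2 g → 124.2 × 4 = 496.8 kcal.
Non-protein calories = 1537 − 496.8 = 1040.2 kcal.
Fat: 40% × 1040.2 = 416.08 kcal; carbohydrate: 624.12 kcal.
Carbohydrate: 624.12 kcal ÷ 4 kcal/g = 156.03 g.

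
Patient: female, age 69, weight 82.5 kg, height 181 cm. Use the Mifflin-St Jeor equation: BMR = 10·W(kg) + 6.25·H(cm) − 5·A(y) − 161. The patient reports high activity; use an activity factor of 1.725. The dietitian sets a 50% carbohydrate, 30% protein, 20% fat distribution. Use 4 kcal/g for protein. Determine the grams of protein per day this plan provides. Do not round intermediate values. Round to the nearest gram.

Mifflin-St Jeor (female): BMR = 10(82.5) + 6.25(181) − 5(69) − 161 = 825 + 1131.25 − 345 − 161 = 1450.25 kcal/day.
TEE = 1450.25 × 1.725 = 2501.6813 kcal/day.
Protein energy = 30% × 2501.6813 = 750.5044 kcal.
Protein = 750.5044 ÷ 4 kcal/g = 187.6261 g.

188 g/day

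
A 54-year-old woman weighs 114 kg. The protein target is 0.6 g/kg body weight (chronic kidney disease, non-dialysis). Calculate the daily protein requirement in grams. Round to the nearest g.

Protein = 0.6 g/kg × 114 kg = 68.4 g/day.

68 g/day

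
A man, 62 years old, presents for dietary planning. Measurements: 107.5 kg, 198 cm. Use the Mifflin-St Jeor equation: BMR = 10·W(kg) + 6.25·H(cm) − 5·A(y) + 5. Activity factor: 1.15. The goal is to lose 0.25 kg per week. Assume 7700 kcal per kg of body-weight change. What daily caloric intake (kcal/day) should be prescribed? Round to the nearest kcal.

Mifflin-St Jeor (male): BMR = 10(107.5) + 6.25(198) − 5(62) + 5 = 1075 + 1237.5 − 310 + 5 = 2007.5 kcal/day.
TEE = 2007.5 × 1.15 = 2308.625 kcal/day.
Required daily deficit = 0.25 × 7700 ÷ 7 = 275 kcal/day.
Target intake = 2308.625 − 275 = 2033.625 kcal/day.

2034 kcal/day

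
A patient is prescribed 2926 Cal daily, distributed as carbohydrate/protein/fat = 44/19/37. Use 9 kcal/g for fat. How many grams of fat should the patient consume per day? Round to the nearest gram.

Fat energy = 37% × 2926 = 1082.62 kcal.
At 9 kcal/g: 1082.62 ÷ 9 = 120.2911 g.

120 g/day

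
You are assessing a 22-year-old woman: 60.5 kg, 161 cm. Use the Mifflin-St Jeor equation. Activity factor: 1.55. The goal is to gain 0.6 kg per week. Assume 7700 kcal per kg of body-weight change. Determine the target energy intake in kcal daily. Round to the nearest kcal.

2737 kcal daily

Mifflin-St Jeor (female): BMR = 10(60.5) + 6.25(161) − 5(22) − 161 = 605 + 1006.25 − 110 − 161 = 1340.25 kcal/day.
TEE = 1340.25 × 1.55 = 2077.3875 kcal/day.
Required daily surplus = 0.6 × 7700 ÷ 7 = 660 kcal/day.
Target intake = 2077.3875 + 660 = 2737.3875 kcal/day.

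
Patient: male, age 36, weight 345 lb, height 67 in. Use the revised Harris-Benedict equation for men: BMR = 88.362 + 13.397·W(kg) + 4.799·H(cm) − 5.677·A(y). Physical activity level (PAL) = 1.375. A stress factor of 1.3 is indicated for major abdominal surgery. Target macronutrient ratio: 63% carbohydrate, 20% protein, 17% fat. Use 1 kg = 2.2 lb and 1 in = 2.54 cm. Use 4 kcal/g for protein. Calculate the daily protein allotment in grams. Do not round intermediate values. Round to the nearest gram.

Convert to metric: weight = 345 ÷ 2.2 = 156.8182 kg; height = 67 × 2.54 = 170.18 cm.
Harris-Benedict: BMR = 88.362 + 13.397(156.8182) + 4.799(170.18) − 5.677(36) = 2801.577 kcal/day.
TEE = 2801.577 × 1.375 = 3852.1684 kcal/day.
With stress factor 1.3: 3852.1684 × 1.3 = 5007.8189 kcal/day.
Protein energy = 20% × 5007.8189 = 1001.5638 kcal.
Protein = 1001.5638 ÷ 4 kcal/g = 250.3909 g.

250 g/day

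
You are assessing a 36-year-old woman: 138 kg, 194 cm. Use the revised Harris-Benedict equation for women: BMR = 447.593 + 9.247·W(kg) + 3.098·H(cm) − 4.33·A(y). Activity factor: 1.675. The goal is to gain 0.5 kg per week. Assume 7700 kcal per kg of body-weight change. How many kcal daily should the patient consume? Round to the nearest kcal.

4183 kcal daily

Harris-Benedict: BMR = 447.593 + 9.247(138) + 3.098(194) − 4.33(36) = 2168.811 kcal/day.
TEE = 2168.811 × 1.675 = 3632.7584 kcal/day.
Required daily surplus = 0.5 × 7700 ÷ 7 = 550 kcal/day.
Target intake = 3632.7584 + 550 = 4182.7584 kcal/day.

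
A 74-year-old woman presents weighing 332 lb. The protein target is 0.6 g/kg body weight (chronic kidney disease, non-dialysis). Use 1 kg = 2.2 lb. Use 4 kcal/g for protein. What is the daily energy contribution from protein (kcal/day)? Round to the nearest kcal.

Weight in kg = 332 ÷ 2.2 = 150.9091 kg.
Protein = 0.6 g/kg × 150.9091 kg = 90.5455 g/day.
Protein energy = 90.5455 g × 4 kcal/g = 362.1818 kcal/day.

362 kcal/day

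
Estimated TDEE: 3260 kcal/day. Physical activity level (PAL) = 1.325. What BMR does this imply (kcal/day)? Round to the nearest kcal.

BMR = TEE ÷ activity factor = 3260 ÷ 1.325 = 2460.3774 kcal/day.

2460 kcal/day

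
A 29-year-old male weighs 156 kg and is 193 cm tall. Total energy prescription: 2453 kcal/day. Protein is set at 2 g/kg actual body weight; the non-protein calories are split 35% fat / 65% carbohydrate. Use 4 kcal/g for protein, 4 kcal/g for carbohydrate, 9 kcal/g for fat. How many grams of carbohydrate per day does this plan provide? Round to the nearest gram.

Protein = 2 × 156 = 312 g → 312 × 4 = 1248 kcal.
Non-protein calories = 2453 − 1248 = 1205 kcal.
Fat: 35% × 1205 = 421.75 kcal; carbohydrate: 783.25 kcal.
Carbohydrate: 783.25 kcal ÷ 4 kcal/g = 195.8125 g.

196 g/day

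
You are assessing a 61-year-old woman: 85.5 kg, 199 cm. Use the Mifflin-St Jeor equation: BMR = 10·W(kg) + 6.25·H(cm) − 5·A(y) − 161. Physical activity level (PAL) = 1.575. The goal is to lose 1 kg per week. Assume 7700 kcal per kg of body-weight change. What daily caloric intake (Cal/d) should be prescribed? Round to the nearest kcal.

Mifflin-St Jeor (female): BMR = 10(85.5) + 6.25(199) − 5(61) − 161 = 855 + 1243.75 − 305 − 161 = 1632.75 kcal/day.
TEE = 1632.75 × 1.575 = 2571.5813 kcal/day.
Required daily deficit = 1 × 7700 ÷ 7 = 1100 kcal/day.
Target intake = 2571.5813 − 1100 = 1471.5813 kcal/day.

1472 Cal/d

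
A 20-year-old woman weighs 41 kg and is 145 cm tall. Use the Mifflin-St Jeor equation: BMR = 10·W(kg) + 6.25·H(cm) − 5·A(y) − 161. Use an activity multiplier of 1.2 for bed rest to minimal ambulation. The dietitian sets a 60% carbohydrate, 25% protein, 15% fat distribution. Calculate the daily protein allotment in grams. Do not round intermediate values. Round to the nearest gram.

79 g/day

Mifflin-St Jeor (female): BMR = 10(41) + 6.25(145) − 5(20) − 161 = 410 + 906.25 − 100 − 161 = 1055.25 kcal/day.
TEE = 1055.25 × 1.2 = 1266.3 kcal/day.
Protein energy = 25% × 1266.3 = 316.575 kcal.
Protein = 316.575 ÷ 4 kcal/g = 79.1438 g.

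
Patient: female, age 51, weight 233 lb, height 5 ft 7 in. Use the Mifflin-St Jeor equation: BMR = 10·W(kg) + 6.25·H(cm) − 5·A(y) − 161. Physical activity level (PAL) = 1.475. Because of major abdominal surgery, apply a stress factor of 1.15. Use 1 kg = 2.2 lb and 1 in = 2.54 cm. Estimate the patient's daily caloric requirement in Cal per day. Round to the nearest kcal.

2895 Cal per day

Convert to metric: weight = 233 ÷ 2.2 = 105.9091 kg; height = (5×12 + 7) × 2.54 = 67 × 2.54 = 170.18 cm.
Mifflin-St Jeor (female): BMR = 10(105.9091) + 6.25(170.18) − 5(51) − 161 = 1059.0909 + 1063.625 − 255 − 161 = 1706.7159 kcal/day.
TEE = BMR × activity factor = 1706.7159 × 1.475 = 2517.406 kcal/day.
Apply stress factor: 2517.406 × 1.15 = 2895.0169 kcal/day.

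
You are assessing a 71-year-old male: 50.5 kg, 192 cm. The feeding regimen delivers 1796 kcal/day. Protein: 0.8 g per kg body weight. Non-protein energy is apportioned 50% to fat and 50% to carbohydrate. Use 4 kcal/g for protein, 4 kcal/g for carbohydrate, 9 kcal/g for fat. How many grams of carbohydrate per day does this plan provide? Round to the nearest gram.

Protein = 0.8 × 50.5 = 40.4 g → 40.4 × 4 = 161.6 kcal.
Non-protein calories = 1796 − 161.6 = 1634.4 kcal.
Fat: 50% × 1634.4 = 817.2 kcal; carbohydrate: 817.2 kcal.
Carbohydrate: 817.2 kcal ÷ 4 kcal/g = 204.3 g.

204 g/day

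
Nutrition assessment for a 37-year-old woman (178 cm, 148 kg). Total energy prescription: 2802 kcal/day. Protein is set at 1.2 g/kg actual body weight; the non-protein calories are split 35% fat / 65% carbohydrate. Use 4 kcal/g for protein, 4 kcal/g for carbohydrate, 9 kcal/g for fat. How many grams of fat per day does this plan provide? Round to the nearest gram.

81 g/day

Protein = 1.2 × 148 = 177.6 g → 177.6 × 4 = 710.4 kcal.
Non-protein calories = 2802 − 710.4 = 2091.6 kcal.
Fat: 35% × 2091.6 = 732.06 kcal; carbohydrate: 1359.54 kcal.
Fat: 732.06 kcal ÷ 9 kcal/g = 81.34 g.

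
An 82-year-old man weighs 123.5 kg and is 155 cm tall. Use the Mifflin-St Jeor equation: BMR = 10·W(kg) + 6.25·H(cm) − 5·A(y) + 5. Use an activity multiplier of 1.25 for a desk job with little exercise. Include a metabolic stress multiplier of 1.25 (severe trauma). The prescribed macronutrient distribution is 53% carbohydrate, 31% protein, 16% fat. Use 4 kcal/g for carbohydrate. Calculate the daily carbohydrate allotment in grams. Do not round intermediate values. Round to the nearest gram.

Mifflin-St Jeor (male): BMR = 10(123.5) + 6.25(155) − 5(82) + 5 = 1235 + 968.75 − 410 + 5 = 1798.75 kcal/day.
TEE = 1798.75 × 1.25 = 2248.4375 kcal/day.
With stress factor 1.25: 2248.4375 × 1.25 = 2810.5469 kcal/day.
Carbohydrate energy = 53% × 2810.5469 = 1489.5898 kcal.
Carbohydrate = 1489.5898 ÷ 4 kcal/g = 372.3975 g.

372 g/day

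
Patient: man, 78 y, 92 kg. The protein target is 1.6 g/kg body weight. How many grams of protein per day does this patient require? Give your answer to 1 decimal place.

Protein = 1.6 g/kg × 92 kg = 147.2 g/day.

147.2 g/day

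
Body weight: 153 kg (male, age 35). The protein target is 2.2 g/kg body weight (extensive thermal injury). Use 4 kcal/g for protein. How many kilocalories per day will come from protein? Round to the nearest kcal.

1346 kcal/day

Protein = 2.2 g/kg × 153 kg = 336.6 g/day.
Protein energy = 336.6 g × 4 kcal/g = 1346.4 kcal/day.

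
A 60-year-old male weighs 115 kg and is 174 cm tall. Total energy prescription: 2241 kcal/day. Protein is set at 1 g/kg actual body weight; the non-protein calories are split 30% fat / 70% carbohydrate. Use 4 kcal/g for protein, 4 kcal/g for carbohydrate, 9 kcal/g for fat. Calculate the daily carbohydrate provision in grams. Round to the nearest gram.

Protein = 1 × 115 = 115 g → 115 × 4 = 460 kcal.
Non-protein calories = 2241 − 460 = 1781 kcal.
Fat: 30% × 1781 = 534.3 kcal; carbohydrate: 1246.7 kcal.
Carbohydrate: 1246.7 kcal ÷ 4 kcal/g = 311.675 g.

312 g/day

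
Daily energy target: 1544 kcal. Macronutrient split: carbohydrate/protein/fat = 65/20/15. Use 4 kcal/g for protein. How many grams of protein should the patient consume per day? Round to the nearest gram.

Protein energy = 20% × 1544 = 308.8 kcal.
At 4 kcal/g: 308.8 ÷ 4 = 77.2 g.

77 g/day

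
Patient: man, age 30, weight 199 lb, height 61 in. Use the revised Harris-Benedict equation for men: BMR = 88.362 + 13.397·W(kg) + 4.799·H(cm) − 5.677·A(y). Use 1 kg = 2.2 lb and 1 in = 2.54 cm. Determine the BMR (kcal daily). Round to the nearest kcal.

1873 kcal daily

Convert to metric: weight = 199 ÷ 2.2 = 90.4545 kg; height = 61 × 2.54 = 154.94 cm.
Harris-Benedict: BMR = 88.362 + 13.397(90.4545) + 4.799(154.94) − 5.677(30) = 1873.4286 kcal/day.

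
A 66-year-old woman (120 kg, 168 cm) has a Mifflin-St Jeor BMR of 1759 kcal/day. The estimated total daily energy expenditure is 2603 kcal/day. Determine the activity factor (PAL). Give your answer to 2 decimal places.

Activity factor = TEE ÷ BMR = 2603 ÷ 1759 = 1.48.

1.48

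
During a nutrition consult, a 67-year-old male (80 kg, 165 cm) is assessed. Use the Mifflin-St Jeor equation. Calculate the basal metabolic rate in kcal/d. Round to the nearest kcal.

1501 kcal/d

Mifflin-St Jeor (male): BMR = 10(80) + 6.25(165) − 5(67) + 5 = 800 + 1031.25 − 335 + 5 = 1501.25 kcal/day.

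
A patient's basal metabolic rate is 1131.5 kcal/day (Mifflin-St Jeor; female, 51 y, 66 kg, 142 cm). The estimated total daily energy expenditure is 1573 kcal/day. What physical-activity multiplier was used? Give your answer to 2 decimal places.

1.39

Activity factor = TEE ÷ BMR = 1573 ÷ 1131.5 = 1.39.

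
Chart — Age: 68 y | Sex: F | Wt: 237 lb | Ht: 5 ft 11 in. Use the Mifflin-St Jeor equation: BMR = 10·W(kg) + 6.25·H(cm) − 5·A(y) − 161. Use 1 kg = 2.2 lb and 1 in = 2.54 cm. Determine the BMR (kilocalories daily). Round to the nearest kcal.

1703 kilocalories daily

Convert to metric: weight = 237 ÷ 2.2 = 107.7273 kg; height = (5×12 + 11) × 2.54 = 71 × 2.54 = 180.34 cm.
Mifflin-St Jeor (female): BMR = 10(107.7273) + 6.25(180.34) − 5(68) − 161 = 1077.2727 + 1127.125 − 340 − 161 = 1703.3977 kcal/day.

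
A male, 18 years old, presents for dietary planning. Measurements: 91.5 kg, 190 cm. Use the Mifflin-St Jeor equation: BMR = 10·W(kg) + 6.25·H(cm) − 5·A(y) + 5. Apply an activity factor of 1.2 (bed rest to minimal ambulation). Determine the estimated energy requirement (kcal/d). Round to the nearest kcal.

Mifflin-St Jeor (male): BMR = 10(91.5) + 6.25(190) − 5(18) + 5 = 915 + 1187.5 − 90 + 5 = 2017.5 kcal/day.
TEE = BMR × activity factor = 2017.5 × 1.2 = 2421 kcal/day.

2421 kcal/d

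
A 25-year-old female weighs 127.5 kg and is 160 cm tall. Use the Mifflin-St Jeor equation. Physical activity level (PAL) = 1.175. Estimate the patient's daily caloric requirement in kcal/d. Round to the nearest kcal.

2337 kcal/d

Mifflin-St Jeor (female): BMR = 10(127.5) + 6.25(160) − 5(25) − 161 = 1275 + 1000 − 125 − 161 = 1989 kcal/day.
TEE = BMR × activity factor = 1989 × 1.175 = 2337.075 kcal/day.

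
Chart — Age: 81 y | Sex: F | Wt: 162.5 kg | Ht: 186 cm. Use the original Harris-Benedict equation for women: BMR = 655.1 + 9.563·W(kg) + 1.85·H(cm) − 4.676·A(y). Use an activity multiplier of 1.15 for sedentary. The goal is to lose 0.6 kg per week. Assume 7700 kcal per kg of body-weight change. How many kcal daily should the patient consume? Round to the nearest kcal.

Harris-Benedict: BMR = 655.1 + 9.563(162.5) + 1.85(186) − 4.676(81) = 2174.4315 kcal/day.
TEE = 2174.4315 × 1.15 = 2500.5962 kcal/day.
Required daily deficit = 0.6 × 7700 ÷ 7 = 660 kcal/day.
Target intake = 2500.5962 − 660 = 1840.5962 kcal/day.

1841 kcal daily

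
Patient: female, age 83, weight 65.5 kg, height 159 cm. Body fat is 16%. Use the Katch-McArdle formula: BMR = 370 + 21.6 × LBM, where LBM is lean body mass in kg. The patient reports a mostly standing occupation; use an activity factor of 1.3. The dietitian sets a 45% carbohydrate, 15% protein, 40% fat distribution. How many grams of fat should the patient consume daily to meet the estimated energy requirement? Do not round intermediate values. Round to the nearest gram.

LBM = 65.5 × (1 − 0.16) = 55.02 kg. Katch-McArdle: BMR = 370 + 21.6 × 55.02 = 1558.432 kcal/day.
TEE = 1558.432 × 1.3 = 2025.9616 kcal/day.
Fat energy = 40% × 2025.9616 = 810.3846 kcal.
Fat = 810.3846 ÷ 9 kcal/g = 90.0427 g.

90 g/day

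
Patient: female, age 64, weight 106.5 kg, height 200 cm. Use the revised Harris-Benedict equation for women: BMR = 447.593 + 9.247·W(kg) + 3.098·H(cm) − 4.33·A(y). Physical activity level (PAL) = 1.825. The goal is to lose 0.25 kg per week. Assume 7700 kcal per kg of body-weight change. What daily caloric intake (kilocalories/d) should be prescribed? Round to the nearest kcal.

2964 kilocalories/d

Harris-Benedict: BMR = 447.593 + 9.247(106.5) + 3.098(200) − 4.33(64) = 1774.8785 kcal/day.
TEE = 1774.8785 × 1.825 = 3239.1533 kcal/day.
Required daily deficit = 0.25 × 7700 ÷ 7 = 275 kcal/day.
Target intake = 3239.1533 − 275 = 2964.1533 kcal/day.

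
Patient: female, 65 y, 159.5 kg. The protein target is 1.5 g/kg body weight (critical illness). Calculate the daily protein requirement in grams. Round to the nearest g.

Protein = 1.5 g/kg × 159.5 kg = 239.25 g/day.

239 g/day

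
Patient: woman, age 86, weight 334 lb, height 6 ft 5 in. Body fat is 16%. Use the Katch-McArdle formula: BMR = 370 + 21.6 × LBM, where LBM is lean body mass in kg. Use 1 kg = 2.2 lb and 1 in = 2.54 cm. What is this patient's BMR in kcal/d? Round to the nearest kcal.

3125 kcal/d

Convert to metric: weight = 334 ÷ 2.2 = 151.8182 kg; height = (6×12 + 5) × 2.54 = 77 × 2.54 = 195.58 cm.
LBM = 151.8182 × (1 − 0.16) = 127.5273 kg. Katch-McArdle: BMR = 370 + 21.6 × 127.5273 = 3124.5891 kcal/day.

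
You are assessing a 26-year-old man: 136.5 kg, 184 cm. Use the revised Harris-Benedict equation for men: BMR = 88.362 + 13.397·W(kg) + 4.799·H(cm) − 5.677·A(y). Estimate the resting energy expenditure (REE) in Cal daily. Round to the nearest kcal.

2652 Cal daily

Harris-Benedict: BMR = 88.362 + 13.397(136.5) + 4.799(184) − 5.677(26) = 2652.4665 kcal/day.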